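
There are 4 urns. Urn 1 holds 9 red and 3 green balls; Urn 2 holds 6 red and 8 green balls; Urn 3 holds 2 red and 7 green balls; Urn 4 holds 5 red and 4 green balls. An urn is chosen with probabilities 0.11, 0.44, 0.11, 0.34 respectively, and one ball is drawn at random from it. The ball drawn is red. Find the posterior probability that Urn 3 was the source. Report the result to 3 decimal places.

P(red|Urn 1) = 0.75; P(red|Urn 2) = 0.4286; P(red|Urn 3) = 0.2222; P(red|Urn 4) = 0.5556.
Prior × likelihood for each source: 0.11·0.75=0.08250, 0.44·0.4286=0.1886, 0.11·0.2222=0.02444, 0.34·0.5556=0.1889. Summing gives P(red) = 0.48440.
P(Urn 3 | red) = 0.02444 / 0.48440 = 0.050.

Posterior probability ≈ 0.050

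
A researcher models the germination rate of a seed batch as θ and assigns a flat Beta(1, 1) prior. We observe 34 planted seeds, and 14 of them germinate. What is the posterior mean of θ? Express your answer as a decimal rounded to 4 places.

The binomial likelihood is conjugate to the Beta prior: with 14 successes and 20 failures, the posterior is Beta(1+14, 1+20) = Beta(15, 21).
Posterior mean = α/(α+β) = 15/36 = 0.4167.

Posterior mean ≈ 0.4167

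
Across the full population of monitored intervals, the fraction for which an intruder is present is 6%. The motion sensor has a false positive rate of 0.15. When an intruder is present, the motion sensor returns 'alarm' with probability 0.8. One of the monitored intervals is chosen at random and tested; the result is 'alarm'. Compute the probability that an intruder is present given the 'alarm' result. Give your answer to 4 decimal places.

P(H | E) ≈ 0.2540

Let H be the event that an intruder is present. P(H) = 0.06, so P(¬H) = 0.94. With E the 'alarm' result, P(E|H) = 0.8 and P(E|¬H) = 0.15.
P(E) = 0.8·0.06 + 0.15·0.94 = 0.048000 + 0.14100 = 0.18900.
By Bayes' theorem, P(H|E) = 0.048000 / 0.18900 = 0.2540.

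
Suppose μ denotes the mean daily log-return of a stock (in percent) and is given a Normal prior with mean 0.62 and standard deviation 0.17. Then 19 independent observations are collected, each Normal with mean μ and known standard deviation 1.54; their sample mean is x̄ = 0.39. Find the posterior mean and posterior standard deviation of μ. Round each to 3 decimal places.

Posterior mean ≈ 0.577; posterior SD ≈ 0.153

With known σ, the Normal prior is conjugate. Weight on the data is w = (n/σ²)/(n/σ² + 1/τ₀²) = 8.01147/(8.01147+34.6021) = 0.18800.
Posterior mean = w·x̄ + (1−w)·μ₀ = 0.18800·0.39 + 0.81200·0.62 = 0.577. Posterior variance = 1/(8.01147+34.6021) = 0.0234667, so SD = 0.153.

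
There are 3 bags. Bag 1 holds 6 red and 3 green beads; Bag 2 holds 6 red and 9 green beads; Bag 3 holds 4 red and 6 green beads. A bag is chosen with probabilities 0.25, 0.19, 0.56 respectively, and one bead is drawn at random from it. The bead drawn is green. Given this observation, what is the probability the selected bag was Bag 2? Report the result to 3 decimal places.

Tabulate prior·likelihood by source: [1] prior 0.25, lik 0.3333, product 0.08333; [2] prior 0.19, lik 0.6, product 0.1140; [3] prior 0.56, lik 0.6, product 0.3360.
Normalizing constant = 0.53333; the posterior for Bag 2 is its product over the sum, 0.1140/0.53333 = 0.214.

Posterior probability ≈ 0.214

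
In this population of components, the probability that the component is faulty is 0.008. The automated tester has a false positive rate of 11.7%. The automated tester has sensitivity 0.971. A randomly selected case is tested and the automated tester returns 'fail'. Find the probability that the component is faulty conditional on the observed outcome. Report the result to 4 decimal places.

Write H for 'the component is faulty'. Prior odds H:¬H = 0.008/0.992 = 0.0080645. For the 'fail' outcome, the likelihood ratio is 0.971/0.117 = 8.2991.
Posterior odds = 0.0080645 × 8.2991 = 0.066929, so P(H|E) = 0.066929/(1+0.066929) = 0.0627.

P(H | E) ≈ 0.0627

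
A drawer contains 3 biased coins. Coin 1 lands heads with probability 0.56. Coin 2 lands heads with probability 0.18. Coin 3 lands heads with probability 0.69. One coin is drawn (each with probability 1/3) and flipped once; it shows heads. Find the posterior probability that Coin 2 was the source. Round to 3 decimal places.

P(heads|C1) = 0.56; P(heads|C2) = 0.18; P(heads|C3) = 0.69.
Prior × likelihood for each source: 0.333333·0.56=0.1867, 0.333333·0.18=0.06000, 0.333333·0.69=0.2300. Summing gives P(heads) = 0.47667.
P(Coin 2 | heads) = 0.06000 / 0.47667 = 0.126.

Posterior probability ≈ 0.126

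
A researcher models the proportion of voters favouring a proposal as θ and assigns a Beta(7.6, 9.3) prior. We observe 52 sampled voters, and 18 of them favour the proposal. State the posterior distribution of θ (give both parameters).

The binomial likelihood is conjugate to the Beta prior: with 18 successes and 34 failures, the posterior is Beta(7.6+18, 9.3+34) = Beta(25.6, 43.3).

Posterior: Beta(25.6, 43.3)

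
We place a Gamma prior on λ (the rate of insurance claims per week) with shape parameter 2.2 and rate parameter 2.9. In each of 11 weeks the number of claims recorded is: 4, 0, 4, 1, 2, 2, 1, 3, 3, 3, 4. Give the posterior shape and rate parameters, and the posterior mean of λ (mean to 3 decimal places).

The Poisson likelihood adds the total count to the shape and the number of exposure periods to the rate. Here ∑xᵢ = 27 and n = 11, so shape 2.2→29.2 and rate 2.9→13.9.
E[λ | data] = 29.2/13.9 = 2.101.

Posterior: Gamma(shape=29.2, rate=13.9); mean ≈ 2.101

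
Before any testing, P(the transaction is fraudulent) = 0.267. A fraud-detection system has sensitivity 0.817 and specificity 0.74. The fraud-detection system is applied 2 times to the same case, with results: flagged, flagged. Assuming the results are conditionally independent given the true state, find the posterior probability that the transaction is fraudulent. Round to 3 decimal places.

Let H be the event that the transaction is fraudulent; start with P(H) = 0.267. P('flagged'|H) = 0.817, P('flagged'|¬H) = 0.26.
Update on result 1 ('flagged'): P(H) ← 0.817·0.2670 / (0.817·0.2670 + 0.26·0.7330) = 0.21814/0.40872 = 0.5337.
Update on result 2 ('flagged'): P(H) ← 0.817·0.5337 / (0.817·0.5337 + 0.26·0.4663) = 0.43604/0.55728 = 0.7825.

Posterior P(H) ≈ 0.782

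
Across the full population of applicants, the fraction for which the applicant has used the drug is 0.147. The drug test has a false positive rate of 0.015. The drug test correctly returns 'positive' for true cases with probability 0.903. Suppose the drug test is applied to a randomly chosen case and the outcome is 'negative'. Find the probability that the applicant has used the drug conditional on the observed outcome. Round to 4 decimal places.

Write H for 'the applicant has used the drug'. Prior odds H:¬H = 0.147/0.853 = 0.17233. For the 'negative' outcome, the likelihood ratio is 0.097/0.985 = 0.098477.
Posterior odds = 0.17233 × 0.098477 = 0.016971, so P(H|E) = 0.016971/(1+0.016971) = 0.0167.

P(H | E) ≈ 0.0167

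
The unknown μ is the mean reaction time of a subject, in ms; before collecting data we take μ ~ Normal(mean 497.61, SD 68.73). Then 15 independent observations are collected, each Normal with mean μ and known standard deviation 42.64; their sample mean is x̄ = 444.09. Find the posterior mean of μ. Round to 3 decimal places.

Posterior mean ≈ 445.429

Prior precision 1/τ₀² = 1/68.73² = 0.00021169; data precision n/σ² = 15/42.64² = 0.00825006.
Posterior precision = 0.00021169 + 0.00825006 = 0.00846175.
Posterior mean = (0.00021169·497.61 + 0.00825006·444.09) / 0.00846175 = 445.429.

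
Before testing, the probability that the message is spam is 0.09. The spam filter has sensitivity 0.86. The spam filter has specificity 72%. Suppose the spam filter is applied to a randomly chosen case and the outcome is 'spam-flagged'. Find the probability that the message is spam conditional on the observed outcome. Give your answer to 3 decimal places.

P(H | E) ≈ 0.233

Write H for 'the message is spam'. Prior odds H:¬H = 0.09/0.91 = 0.098901. For the 'spam-flagged' outcome, the likelihood ratio is 0.86/0.28 = 3.0714.
Posterior odds = 0.098901 × 3.0714 = 0.30377, so P(H|E) = 0.30377/(1+0.30377) = 0.233.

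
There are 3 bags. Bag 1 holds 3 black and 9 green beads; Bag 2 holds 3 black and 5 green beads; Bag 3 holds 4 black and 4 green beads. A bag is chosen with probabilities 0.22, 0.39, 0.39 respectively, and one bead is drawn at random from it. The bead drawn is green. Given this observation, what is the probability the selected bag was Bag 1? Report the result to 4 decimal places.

P(green|Bag 1) = 0.75; P(green|Bag 2) = 0.625; P(green|Bag 3) = 0.5.
Prior × likelihood for each source: 0.22·0.75=0.1650, 0.39·0.625=0.2438, 0.39·0.5=0.1950. Summing gives P(green) = 0.60375.
P(Bag 1 | green) = 0.1650 / 0.60375 = 0.2733.

Posterior probability ≈ 0.2733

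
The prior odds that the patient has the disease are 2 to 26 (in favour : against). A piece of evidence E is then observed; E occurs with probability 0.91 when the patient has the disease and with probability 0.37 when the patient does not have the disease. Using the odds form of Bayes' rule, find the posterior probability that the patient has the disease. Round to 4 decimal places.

Prior odds = 2/26 = 0.076923.
Likelihood ratio for E = 0.91/0.37 = 2.4595.
Posterior odds = prior odds × LR = 0.18919.
Posterior probability = odds/(1+odds) = 0.18919/1.1892 = 0.1591.

Posterior probability ≈ 0.1591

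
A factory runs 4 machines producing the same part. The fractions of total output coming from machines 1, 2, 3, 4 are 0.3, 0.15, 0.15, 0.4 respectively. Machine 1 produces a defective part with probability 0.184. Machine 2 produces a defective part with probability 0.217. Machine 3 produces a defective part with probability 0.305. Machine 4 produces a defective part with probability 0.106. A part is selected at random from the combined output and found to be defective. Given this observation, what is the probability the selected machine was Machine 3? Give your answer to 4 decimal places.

Posterior probability ≈ 0.2601

Tabulate prior·likelihood by source: [1] prior 0.3, lik 0.184, product 0.05520; [2] prior 0.15, lik 0.217, product 0.03255; [3] prior 0.15, lik 0.305, product 0.04575; [4] prior 0.4, lik 0.106, product 0.04240.
Normalizing constant = 0.17590; the posterior for Machine 3 is its product over the sum, 0.04575/0.17590 = 0.2601.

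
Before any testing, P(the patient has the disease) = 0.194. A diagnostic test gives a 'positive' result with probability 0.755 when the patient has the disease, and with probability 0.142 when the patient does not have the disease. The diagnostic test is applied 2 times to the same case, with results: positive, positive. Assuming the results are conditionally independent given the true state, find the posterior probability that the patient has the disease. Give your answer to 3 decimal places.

Posterior P(H) ≈ 0.872

With H the event that the patient has the disease, the joint likelihood of the observed sequence is P(data|H) = 0.755·0.755 = 0.57003 and P(data|¬H) = 0.142·0.142 = 0.020164.
Bayes: P(H|data) = 0.194·0.57003 / (0.194·0.57003 + 0.806·0.020164) = 0.11058/0.12684 = 0.8719.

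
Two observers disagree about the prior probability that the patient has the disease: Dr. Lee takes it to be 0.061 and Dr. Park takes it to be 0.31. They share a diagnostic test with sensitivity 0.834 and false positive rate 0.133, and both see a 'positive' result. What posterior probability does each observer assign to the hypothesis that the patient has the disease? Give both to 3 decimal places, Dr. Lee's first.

Dr. Lee: 0.289; Dr. Park: 0.738

P('+'|H) = 0.834, P('+'|¬H) = 0.133.
Dr. Lee: numerator 0.834·0.061 = 0.050874; evidence = 0.050874+0.133·0.939 = 0.17576; posterior = 0.289.
Dr. Park: numerator 0.834·0.31 = 0.25854; evidence = 0.25854+0.133·0.69 = 0.35031; posterior = 0.738.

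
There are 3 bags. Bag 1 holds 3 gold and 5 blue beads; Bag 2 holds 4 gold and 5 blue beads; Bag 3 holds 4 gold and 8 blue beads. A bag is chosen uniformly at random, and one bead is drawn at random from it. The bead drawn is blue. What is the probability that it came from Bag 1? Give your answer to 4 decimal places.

Tabulate prior·likelihood by source: [1] prior 0.333333, lik 0.625, product 0.2083; [2] prior 0.333333, lik 0.5556, product 0.1852; [3] prior 0.333333, lik 0.6667, product 0.2222.
Normalizing constant = 0.61574; the posterior for Bag 1 is its product over the sum, 0.2083/0.61574 = 0.3383.

Posterior probability ≈ 0.3383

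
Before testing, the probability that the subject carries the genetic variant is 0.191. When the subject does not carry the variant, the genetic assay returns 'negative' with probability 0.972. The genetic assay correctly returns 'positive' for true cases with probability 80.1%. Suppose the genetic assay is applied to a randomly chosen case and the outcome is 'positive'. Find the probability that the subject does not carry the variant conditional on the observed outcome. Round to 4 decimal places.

P(¬H | E) ≈ 0.1290

Let H be the event that the subject carries the genetic variant. P(H) = 0.191, so P(¬H) = 0.809. With E the 'positive' result, P(E|H) = 0.801 and P(E|¬H) = 0.028.
P(E) = 0.801·0.191 + 0.028·0.809 = 0.15299 + 0.022652 = 0.17564.
By Bayes' theorem, P(H|E) = 0.15299 / 0.17564 = 0.8710. Hence P(¬H|E) = 1 − 0.8710 = 0.1290.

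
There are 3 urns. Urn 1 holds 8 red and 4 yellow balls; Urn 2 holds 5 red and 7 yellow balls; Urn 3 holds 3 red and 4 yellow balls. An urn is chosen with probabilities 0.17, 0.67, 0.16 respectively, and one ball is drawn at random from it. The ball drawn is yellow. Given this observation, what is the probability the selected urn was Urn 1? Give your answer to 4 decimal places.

Posterior probability ≈ 0.1051

Tabulate prior·likelihood by source: [1] prior 0.17, lik 0.3333, product 0.05667; [2] prior 0.67, lik 0.5833, product 0.3908; [3] prior 0.16, lik 0.5714, product 0.09143.
Normalizing constant = 0.53893; the posterior for Urn 1 is its product over the sum, 0.05667/0.53893 = 0.1051.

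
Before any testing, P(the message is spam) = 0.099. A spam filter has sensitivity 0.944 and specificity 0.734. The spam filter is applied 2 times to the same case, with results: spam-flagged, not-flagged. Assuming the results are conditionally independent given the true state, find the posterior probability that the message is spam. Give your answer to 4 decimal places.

Let H be the event that the message is spam; start with P(H) = 0.099. P('spam-flagged'|H) = 0.944, P('spam-flagged'|¬H) = 0.266.
Update on result 1 ('spam-flagged'): P(H) ← 0.944·0.0990 / (0.944·0.0990 + 0.266·0.9010) = 0.093456/0.33312 = 0.2805.
Update on result 2 ('not-flagged'): P(H) ← 0.056·0.2805 / (0.056·0.2805 + 0.734·0.7195) = 0.015711/0.54379 = 0.0289.

Posterior P(H) ≈ 0.0289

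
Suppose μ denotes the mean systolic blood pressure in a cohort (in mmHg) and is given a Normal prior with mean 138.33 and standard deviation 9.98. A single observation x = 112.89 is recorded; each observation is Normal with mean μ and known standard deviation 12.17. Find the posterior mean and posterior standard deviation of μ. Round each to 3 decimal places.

Posterior mean ≈ 128.101; posterior SD ≈ 7.717

Prior precision 1/τ₀² = 1/9.98² = 0.0100401; data precision n/σ² = 1/12.17² = 0.00675179.
Posterior precision = 0.0100401 + 0.00675179 = 0.0167919, giving posterior SD = 1/√0.0167919 = 7.717.
Posterior mean = (0.0100401·138.33 + 0.00675179·112.89) / 0.0167919 = 128.101.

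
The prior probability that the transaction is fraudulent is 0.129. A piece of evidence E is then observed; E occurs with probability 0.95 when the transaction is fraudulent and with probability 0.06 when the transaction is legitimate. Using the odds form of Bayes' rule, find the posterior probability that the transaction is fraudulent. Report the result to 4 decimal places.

Prior odds = 0.129/(1−0.129) = 0.14811.
Likelihood ratio for E = 0.95/0.06 = 15.833.
Posterior odds = prior odds × LR = 2.3450.
Posterior probability = odds/(1+odds) = 2.3450/3.3450 = 0.7010.

Posterior probability ≈ 0.7010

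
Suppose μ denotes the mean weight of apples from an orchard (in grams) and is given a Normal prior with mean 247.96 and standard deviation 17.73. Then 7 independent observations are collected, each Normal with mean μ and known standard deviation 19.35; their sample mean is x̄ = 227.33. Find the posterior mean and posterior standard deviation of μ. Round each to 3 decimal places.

Prior precision 1/τ₀² = 1/17.73² = 0.00318114; data precision n/σ² = 7/19.35² = 0.0186955.
Posterior precision = 0.00318114 + 0.0186955 = 0.0218766, giving posterior SD = 1/√0.0218766 = 6.761.
Posterior mean = (0.00318114·247.96 + 0.0186955·227.33) / 0.0218766 = 230.330.

Posterior mean ≈ 230.330; posterior SD ≈ 6.761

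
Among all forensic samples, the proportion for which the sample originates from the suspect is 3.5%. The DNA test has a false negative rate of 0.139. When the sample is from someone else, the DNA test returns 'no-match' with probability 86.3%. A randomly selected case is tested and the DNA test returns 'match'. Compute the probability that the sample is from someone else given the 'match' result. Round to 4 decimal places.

Write H for 'the sample originates from the suspect'. Prior odds H:¬H = 0.035/0.965 = 0.036269. For the 'match' outcome, the likelihood ratio is 0.861/0.137 = 6.2847.
Posterior odds = 0.036269 × 6.2847 = 0.22794, so P(H|E) = 0.22794/(1+0.22794) = 0.1856. Then P(¬H|E) = 1 − 0.1856 = 0.8144.

P(¬H | E) ≈ 0.8144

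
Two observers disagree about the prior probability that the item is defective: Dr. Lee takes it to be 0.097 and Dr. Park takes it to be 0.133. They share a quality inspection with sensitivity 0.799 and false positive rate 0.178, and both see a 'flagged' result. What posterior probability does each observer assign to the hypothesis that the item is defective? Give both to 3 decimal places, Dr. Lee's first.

The likelihood ratio for a 'flagged' result is 0.799/0.178 = 4.4888.
Dr. Lee: prior odds 0.097/0.903 = 0.10742; posterior odds 0.48218; posterior probability 0.325.
Dr. Park: prior odds 0.133/0.867 = 0.15340; posterior odds 0.68859; posterior probability 0.408.

Dr. Lee: 0.325; Dr. Park: 0.408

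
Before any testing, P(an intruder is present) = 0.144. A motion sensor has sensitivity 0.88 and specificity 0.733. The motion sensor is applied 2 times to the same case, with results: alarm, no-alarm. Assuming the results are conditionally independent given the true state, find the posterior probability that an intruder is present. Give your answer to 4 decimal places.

Posterior P(H) ≈ 0.0832

Let H be the event that an intruder is present; start with P(H) = 0.144. P('alarm'|H) = 0.88, P('alarm'|¬H) = 0.267.
Update on result 1 ('alarm'): P(H) ← 0.88·0.1440 / (0.88·0.1440 + 0.267·0.8560) = 0.12672/0.35527 = 0.3567.
Update on result 2 ('no-alarm'): P(H) ← 0.12·0.3567 / (0.12·0.3567 + 0.733·0.6433) = 0.042802/0.51435 = 0.0832.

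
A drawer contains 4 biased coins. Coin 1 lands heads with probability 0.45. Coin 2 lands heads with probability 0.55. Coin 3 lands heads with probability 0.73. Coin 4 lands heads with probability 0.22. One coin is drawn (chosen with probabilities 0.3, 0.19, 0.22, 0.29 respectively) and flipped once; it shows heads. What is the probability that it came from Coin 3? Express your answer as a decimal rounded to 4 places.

Tabulate prior·likelihood by source: [1] prior 0.3, lik 0.45, product 0.1350; [2] prior 0.19, lik 0.55, product 0.1045; [3] prior 0.22, lik 0.73, product 0.1606; [4] prior 0.29, lik 0.22, product 0.06380.
Normalizing constant = 0.46390; the posterior for Coin 3 is its product over the sum, 0.1606/0.46390 = 0.3462.

Posterior probability ≈ 0.3462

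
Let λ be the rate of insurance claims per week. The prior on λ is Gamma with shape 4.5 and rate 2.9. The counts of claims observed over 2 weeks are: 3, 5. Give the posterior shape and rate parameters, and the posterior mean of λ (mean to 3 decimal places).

The Poisson likelihood adds the total count to the shape and the number of exposure periods to the rate. Here ∑xᵢ = 8 and n = 2, so shape 4.5→12.5 and rate 2.9→4.9.
Posterior mean = shape/rate = 12.5/4.9 = 2.551.

Posterior: Gamma(shape=12.5, rate=4.9); mean ≈ 2.551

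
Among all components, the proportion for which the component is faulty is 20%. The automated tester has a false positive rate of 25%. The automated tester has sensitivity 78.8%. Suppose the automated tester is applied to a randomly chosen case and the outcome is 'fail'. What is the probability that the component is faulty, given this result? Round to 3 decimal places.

P(H | E) ≈ 0.441

Write H for 'the component is faulty'. Prior odds H:¬H = 0.2/0.8 = 0.25000. For the 'fail' outcome, the likelihood ratio is 0.788/0.25 = 3.1520.
Posterior odds = 0.25000 × 3.1520 = 0.78800, so P(H|E) = 0.78800/(1+0.78800) = 0.441.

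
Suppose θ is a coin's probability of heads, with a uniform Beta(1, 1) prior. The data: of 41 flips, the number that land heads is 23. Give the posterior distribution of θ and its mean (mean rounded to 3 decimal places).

Posterior: Beta(24, 19); mean ≈ 0.558

Observing 23 successes and 18 failures updates Beta(1, 1) by adding the success and failure counts to the two shape parameters: α = 1+23 = 24, β = 1+18 = 19.
Posterior mean = α/(α+β) = 24/43 = 0.558.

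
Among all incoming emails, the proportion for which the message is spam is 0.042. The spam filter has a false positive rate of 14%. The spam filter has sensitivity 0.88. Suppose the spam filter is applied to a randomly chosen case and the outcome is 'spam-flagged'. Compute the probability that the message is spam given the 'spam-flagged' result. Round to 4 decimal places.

P(H | E) ≈ 0.2160

Let H be the event that the message is spam. P(H) = 0.042, so P(¬H) = 0.958. With E the 'spam-flagged' result, P(E|H) = 0.88 and P(E|¬H) = 0.14.
P(E) = 0.88·0.042 + 0.14·0.958 = 0.036960 + 0.13412 = 0.17108.
By Bayes' theorem, P(H|E) = 0.036960 / 0.17108 = 0.2160.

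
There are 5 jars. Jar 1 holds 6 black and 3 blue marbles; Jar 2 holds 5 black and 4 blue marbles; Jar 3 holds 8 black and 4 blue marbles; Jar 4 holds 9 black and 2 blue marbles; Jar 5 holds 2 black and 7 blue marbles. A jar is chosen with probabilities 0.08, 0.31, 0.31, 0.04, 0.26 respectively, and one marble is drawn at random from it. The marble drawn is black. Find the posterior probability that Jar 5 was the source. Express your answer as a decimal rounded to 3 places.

P(black|Jar 1) = 0.6667; P(black|Jar 2) = 0.5556; P(black|Jar 3) = 0.6667; P(black|Jar 4) = 0.8182; P(black|Jar 5) = 0.2222.
Prior × likelihood for each source: 0.08·0.6667=0.05333, 0.31·0.5556=0.1722, 0.31·0.6667=0.2067, 0.04·0.8182=0.03273, 0.26·0.2222=0.05778. Summing gives P(black) = 0.52273.
P(Jar 5 | black) = 0.05778 / 0.52273 = 0.111.

Posterior probability ≈ 0.111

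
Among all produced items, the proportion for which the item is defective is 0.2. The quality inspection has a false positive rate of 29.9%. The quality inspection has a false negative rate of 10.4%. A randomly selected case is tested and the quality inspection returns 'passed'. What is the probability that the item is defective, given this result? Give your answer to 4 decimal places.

P(H | E) ≈ 0.0358

Let H be the event that the item is defective. P(H) = 0.2, so P(¬H) = 0.8. With E the 'passed' result, P(E|H) = 0.104 and P(E|¬H) = 0.701.
P(E) = 0.104·0.2 + 0.701·0.8 = 0.020800 + 0.56080 = 0.58160.
By Bayes' theorem, P(H|E) = 0.020800 / 0.58160 = 0.0358.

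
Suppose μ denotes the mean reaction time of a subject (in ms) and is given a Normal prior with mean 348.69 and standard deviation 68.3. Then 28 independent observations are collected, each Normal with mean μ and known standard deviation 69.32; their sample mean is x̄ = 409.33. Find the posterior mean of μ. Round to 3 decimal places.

Prior precision 1/τ₀² = 1/68.3² = 0.00021437; data precision n/σ² = 28/69.32² = 0.00582695.
Posterior precision = 0.00021437 + 0.00582695 = 0.00604131.
Posterior mean = (0.00021437·348.69 + 0.00582695·409.33) / 0.00604131 = 407.178.

Posterior mean ≈ 407.178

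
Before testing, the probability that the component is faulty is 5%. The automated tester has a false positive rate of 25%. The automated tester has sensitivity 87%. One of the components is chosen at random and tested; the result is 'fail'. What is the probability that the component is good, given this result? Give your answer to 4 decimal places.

Let H be the event that the component is faulty. P(H) = 0.05, so P(¬H) = 0.95. With E the 'fail' result, P(E|H) = 0.87 and P(E|¬H) = 0.25.
P(E) = 0.87·0.05 + 0.25·0.95 = 0.043500 + 0.23750 = 0.28100.
By Bayes' theorem, P(H|E) = 0.043500 / 0.28100 = 0.1548. Hence P(¬H|E) = 1 − 0.1548 = 0.8452.

P(¬H | E) ≈ 0.8452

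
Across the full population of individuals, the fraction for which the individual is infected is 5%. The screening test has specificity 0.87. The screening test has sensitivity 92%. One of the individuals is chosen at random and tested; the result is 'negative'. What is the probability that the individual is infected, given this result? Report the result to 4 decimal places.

Let H be the event that the individual is infected. P(H) = 0.05, so P(¬H) = 0.95. With E the 'negative' result, P(E|H) = 0.08 and P(E|¬H) = 0.87.
P(E) = 0.08·0.05 + 0.87·0.95 = 0.0040000 + 0.82650 = 0.83050.
By Bayes' theorem, P(H|E) = 0.0040000 / 0.83050 = 0.0048.

P(H | E) ≈ 0.0048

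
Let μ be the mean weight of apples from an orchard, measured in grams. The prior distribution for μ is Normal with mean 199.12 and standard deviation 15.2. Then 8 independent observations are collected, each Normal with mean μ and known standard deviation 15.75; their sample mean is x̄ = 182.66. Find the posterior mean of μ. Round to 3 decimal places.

Posterior mean ≈ 184.608

With known σ, the Normal prior is conjugate. Weight on the data is w = (n/σ²)/(n/σ² + 1/τ₀²) = 0.0322499/(0.0322499+0.00432825) = 0.88167.
Posterior mean = w·x̄ + (1−w)·μ₀ = 0.88167·182.66 + 0.11833·199.12 = 184.608.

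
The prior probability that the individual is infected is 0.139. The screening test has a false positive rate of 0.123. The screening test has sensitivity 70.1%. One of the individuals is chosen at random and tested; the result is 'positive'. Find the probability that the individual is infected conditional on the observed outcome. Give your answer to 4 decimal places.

Let H be the event that the individual is infected. P(H) = 0.139, so P(¬H) = 0.861. With E the 'positive' result, P(E|H) = 0.701 and P(E|¬H) = 0.123.
P(E) = 0.701·0.139 + 0.123·0.861 = 0.097439 + 0.10590 = 0.20334.
By Bayes' theorem, P(H|E) = 0.097439 / 0.20334 = 0.4792.

P(H | E) ≈ 0.4792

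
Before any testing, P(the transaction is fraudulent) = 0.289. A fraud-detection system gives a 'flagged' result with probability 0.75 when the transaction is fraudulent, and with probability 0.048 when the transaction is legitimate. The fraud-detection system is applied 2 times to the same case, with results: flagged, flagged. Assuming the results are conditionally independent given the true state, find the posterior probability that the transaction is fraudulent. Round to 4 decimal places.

Posterior P(H) ≈ 0.9900

Let H be the event that the transaction is fraudulent; start with P(H) = 0.289. P('flagged'|H) = 0.75, P('flagged'|¬H) = 0.048.
Update on result 1 ('flagged'): P(H) ← 0.75·0.2890 / (0.75·0.2890 + 0.048·0.7110) = 0.21675/0.25088 = 0.8640.
Update on result 2 ('flagged'): P(H) ← 0.75·0.8640 / (0.75·0.8640 + 0.048·0.1360) = 0.64797/0.65450 = 0.9900.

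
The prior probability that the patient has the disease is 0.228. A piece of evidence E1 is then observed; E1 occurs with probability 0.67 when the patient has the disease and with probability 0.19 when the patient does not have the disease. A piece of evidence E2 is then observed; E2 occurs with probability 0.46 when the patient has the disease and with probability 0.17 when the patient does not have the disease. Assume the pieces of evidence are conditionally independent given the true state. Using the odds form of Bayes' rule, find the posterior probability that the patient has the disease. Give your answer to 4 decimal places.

Prior odds = 0.228/(1−0.228) = 0.29534.
Likelihood ratio for E1 = 0.67/0.19 = 3.5263.
Likelihood ratio for E2 = 0.46/0.17 = 2.7059.
Posterior odds = prior odds × LR₁ × LR₂ = 2.8180.
Posterior probability = odds/(1+odds) = 2.8180/3.8180 = 0.7381.

Posterior probability ≈ 0.7381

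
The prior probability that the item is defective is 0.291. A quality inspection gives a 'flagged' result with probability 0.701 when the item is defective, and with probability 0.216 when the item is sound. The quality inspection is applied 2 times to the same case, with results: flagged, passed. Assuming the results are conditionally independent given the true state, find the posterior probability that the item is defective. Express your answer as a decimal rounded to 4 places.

With H the event that the item is defective, the joint likelihood of the observed sequence is P(data|H) = 0.701·0.299 = 0.20960 and P(data|¬H) = 0.216·0.784 = 0.16934.
Bayes: P(H|data) = 0.291·0.20960 / (0.291·0.20960 + 0.709·0.16934) = 0.060993/0.18106 = 0.3369.

Posterior P(H) ≈ 0.3369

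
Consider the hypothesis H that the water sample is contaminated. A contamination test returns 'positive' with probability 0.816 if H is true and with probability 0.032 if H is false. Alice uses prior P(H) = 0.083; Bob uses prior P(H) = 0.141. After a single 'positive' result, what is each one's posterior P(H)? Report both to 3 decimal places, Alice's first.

Alice: 0.698; Bob: 0.807

P('+'|H) = 0.816, P('+'|¬H) = 0.032.
Alice: numerator 0.816·0.083 = 0.067728; evidence = 0.067728+0.032·0.917 = 0.097072; posterior = 0.698.
Bob: numerator 0.816·0.141 = 0.11506; evidence = 0.11506+0.032·0.859 = 0.14254; posterior = 0.807.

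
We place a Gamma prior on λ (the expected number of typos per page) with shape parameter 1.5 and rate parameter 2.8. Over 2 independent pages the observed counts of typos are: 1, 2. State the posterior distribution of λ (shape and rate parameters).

Total count ∑xᵢ = 3 over n = 2 pages.
Gamma is conjugate to the Poisson likelihood: posterior is Gamma(shape = 1.5+3 = 4.5, rate = 2.8+2 = 4.8).

Posterior: Gamma(shape=4.5, rate=4.8)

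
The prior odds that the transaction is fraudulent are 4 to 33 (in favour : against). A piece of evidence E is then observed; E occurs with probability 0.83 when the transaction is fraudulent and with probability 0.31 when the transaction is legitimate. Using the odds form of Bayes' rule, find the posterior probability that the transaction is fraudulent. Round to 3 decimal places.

Posterior probability ≈ 0.245

Prior odds = 4/33 = 0.12121. In log-odds, ln(0.12121) = -2.1102.
Add log likelihood ratio: ln(2.6774) = 0.98485.
Posterior log-odds = -1.1254, so posterior odds = exp(-1.1254) = 0.32454. Converting, P(H|E) = 0.32454/1.3245 = 0.245.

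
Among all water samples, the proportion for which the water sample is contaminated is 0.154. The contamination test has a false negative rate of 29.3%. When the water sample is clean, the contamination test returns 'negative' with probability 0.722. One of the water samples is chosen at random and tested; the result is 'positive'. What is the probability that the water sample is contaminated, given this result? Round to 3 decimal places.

P(H | E) ≈ 0.316

Let H be the event that the water sample is contaminated. P(H) = 0.154, so P(¬H) = 0.846. With E the 'positive' result, P(E|H) = 0.707 and P(E|¬H) = 0.278.
P(E) = 0.707·0.154 + 0.278·0.846 = 0.10888 + 0.23519 = 0.34407.
By Bayes' theorem, P(H|E) = 0.10888 / 0.34407 = 0.316.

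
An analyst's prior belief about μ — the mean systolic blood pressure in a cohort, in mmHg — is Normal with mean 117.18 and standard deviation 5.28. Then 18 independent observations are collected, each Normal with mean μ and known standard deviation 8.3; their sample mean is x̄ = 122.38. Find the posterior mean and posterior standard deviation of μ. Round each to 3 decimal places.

Posterior mean ≈ 121.752; posterior SD ≈ 1.834

With known σ, the Normal prior is conjugate. Weight on the data is w = (n/σ²)/(n/σ² + 1/τ₀²) = 0.261286/(0.261286+0.0358701) = 0.87929.
Posterior mean = w·x̄ + (1−w)·μ₀ = 0.87929·122.38 + 0.12071·117.18 = 121.752. Posterior variance = 1/(0.261286+0.0358701) = 3.36523, so SD = 1.834.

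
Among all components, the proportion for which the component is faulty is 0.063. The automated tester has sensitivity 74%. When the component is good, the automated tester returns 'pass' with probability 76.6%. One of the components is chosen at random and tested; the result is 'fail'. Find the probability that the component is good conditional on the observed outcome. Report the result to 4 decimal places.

P(¬H | E) ≈ 0.8247

Write H for 'the component is faulty'. Prior odds H:¬H = 0.063/0.937 = 0.067236. For the 'fail' outcome, the likelihood ratio is 0.74/0.234 = 3.1624.
Posterior odds = 0.067236 × 3.1624 = 0.21263, so P(H|E) = 0.21263/(1+0.21263) = 0.1753. Then P(¬H|E) = 1 − 0.1753 = 0.8247.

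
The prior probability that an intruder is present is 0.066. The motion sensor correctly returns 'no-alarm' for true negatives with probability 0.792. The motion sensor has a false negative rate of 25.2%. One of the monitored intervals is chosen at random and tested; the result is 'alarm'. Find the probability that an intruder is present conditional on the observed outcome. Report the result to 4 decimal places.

P(H | E) ≈ 0.2026

Write H for 'an intruder is present'. Prior odds H:¬H = 0.066/0.934 = 0.070664. For the 'alarm' outcome, the likelihood ratio is 0.748/0.208 = 3.5962.
Posterior odds = 0.070664 × 3.5962 = 0.25412, so P(H|E) = 0.25412/(1+0.25412) = 0.2026.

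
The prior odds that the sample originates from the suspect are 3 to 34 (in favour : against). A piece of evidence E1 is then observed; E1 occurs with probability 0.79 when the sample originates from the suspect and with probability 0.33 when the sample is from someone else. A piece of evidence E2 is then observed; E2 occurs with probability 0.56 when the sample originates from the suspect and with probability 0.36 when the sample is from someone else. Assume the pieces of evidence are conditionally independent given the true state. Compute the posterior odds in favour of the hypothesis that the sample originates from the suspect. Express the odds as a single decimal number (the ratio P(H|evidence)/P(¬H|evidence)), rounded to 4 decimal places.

Prior odds = 3/34 = 0.088235.
Likelihood ratio for E1 = 0.79/0.33 = 2.3939.
Likelihood ratio for E2 = 0.56/0.36 = 1.5556.
Posterior odds = prior odds × LR₁ × LR₂ = 0.32858.

Posterior odds ≈ 0.3286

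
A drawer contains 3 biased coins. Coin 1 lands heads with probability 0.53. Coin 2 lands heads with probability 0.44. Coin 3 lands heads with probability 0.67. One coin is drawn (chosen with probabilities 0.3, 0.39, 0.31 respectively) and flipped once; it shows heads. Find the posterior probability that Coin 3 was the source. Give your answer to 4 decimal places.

P(heads|C1) = 0.53; P(heads|C2) = 0.44; P(heads|C3) = 0.67.
Prior × likelihood for each source: 0.3·0.53=0.1590, 0.39·0.44=0.1716, 0.31·0.67=0.2077. Summing gives P(heads) = 0.53830.
P(Coin 3 | heads) = 0.2077 / 0.53830 = 0.3858.

Posterior probability ≈ 0.3858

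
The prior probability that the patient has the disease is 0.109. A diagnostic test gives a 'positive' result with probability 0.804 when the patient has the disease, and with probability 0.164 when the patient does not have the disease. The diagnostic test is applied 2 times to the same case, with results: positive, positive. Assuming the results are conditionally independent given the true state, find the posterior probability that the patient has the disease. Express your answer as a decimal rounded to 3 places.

Posterior P(H) ≈ 0.746

Let H be the event that the patient has the disease; start with P(H) = 0.109. P('positive'|H) = 0.804, P('positive'|¬H) = 0.164.
Update on result 1 ('positive'): P(H) ← 0.804·0.1090 / (0.804·0.1090 + 0.164·0.8910) = 0.087636/0.23376 = 0.3749.
Update on result 2 ('positive'): P(H) ← 0.804·0.3749 / (0.804·0.3749 + 0.164·0.6251) = 0.30142/0.40393 = 0.7462.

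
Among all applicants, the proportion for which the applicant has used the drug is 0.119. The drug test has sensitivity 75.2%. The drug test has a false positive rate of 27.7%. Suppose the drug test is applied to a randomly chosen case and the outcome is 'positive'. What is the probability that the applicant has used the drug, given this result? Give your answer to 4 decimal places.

Write H for 'the applicant has used the drug'. Prior odds H:¬H = 0.119/0.881 = 0.13507. For the 'positive' outcome, the likelihood ratio is 0.752/0.277 = 2.7148.
Posterior odds = 0.13507 × 2.7148 = 0.36670, so P(H|E) = 0.36670/(1+0.36670) = 0.2683.

P(H | E) ≈ 0.2683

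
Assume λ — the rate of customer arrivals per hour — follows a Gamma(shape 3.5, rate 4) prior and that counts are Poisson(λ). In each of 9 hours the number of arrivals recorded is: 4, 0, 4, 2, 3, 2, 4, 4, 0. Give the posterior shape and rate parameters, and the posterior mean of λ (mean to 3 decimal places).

Total count ∑xᵢ = 23 over n = 9 hours.
Gamma is conjugate to the Poisson likelihood: posterior is Gamma(shape = 3.5+23 = 26.5, rate = 4+9 = 13).
E[λ | data] = 26.5/13 = 2.038.

Posterior: Gamma(shape=26.5, rate=13); mean ≈ 2.038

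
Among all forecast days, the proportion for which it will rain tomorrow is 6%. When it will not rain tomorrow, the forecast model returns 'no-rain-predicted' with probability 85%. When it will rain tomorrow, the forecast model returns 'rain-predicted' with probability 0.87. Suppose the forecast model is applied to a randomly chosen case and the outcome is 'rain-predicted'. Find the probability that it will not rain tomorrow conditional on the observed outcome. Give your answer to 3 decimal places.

P(¬H | E) ≈ 0.730

Write H for 'it will rain tomorrow'. Prior odds H:¬H = 0.06/0.94 = 0.063830. For the 'rain-predicted' outcome, the likelihood ratio is 0.87/0.15 = 5.8000.
Posterior odds = 0.063830 × 5.8000 = 0.37021, so P(H|E) = 0.37021/(1+0.37021) = 0.270. Then P(¬H|E) = 1 − 0.270 = 0.730.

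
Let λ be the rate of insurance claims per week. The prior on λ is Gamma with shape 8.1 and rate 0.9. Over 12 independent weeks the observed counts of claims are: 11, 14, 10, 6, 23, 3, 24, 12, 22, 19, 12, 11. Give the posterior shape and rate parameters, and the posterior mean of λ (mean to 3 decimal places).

Total count ∑xᵢ = 167 over n = 12 weeks.
Gamma is conjugate to the Poisson likelihood: posterior is Gamma(shape = 8.1+167 = 175.1, rate = 0.9+12 = 12.9).
E[λ | data] = 175.1/12.9 = 13.574.

Posterior: Gamma(shape=175.1, rate=12.9); mean ≈ 13.574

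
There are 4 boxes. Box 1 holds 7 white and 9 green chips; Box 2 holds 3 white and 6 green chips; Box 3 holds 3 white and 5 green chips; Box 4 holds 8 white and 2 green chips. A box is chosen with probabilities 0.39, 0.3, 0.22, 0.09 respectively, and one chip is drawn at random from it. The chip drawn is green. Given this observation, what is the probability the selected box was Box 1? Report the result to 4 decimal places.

P(green|Box 1) = 0.5625; P(green|Box 2) = 0.6667; P(green|Box 3) = 0.625; P(green|Box 4) = 0.2.
Prior × likelihood for each source: 0.39·0.5625=0.2194, 0.3·0.6667=0.2000, 0.22·0.625=0.1375, 0.09·0.2=0.01800. Summing gives P(green) = 0.57488.
P(Box 1 | green) = 0.2194 / 0.57488 = 0.3816.

Posterior probability ≈ 0.3816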